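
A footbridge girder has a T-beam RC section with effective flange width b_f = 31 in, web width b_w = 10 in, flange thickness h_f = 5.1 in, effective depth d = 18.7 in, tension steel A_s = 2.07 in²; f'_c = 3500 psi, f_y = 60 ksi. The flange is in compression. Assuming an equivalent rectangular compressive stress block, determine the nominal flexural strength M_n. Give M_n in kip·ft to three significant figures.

Tension: T = A_s f_y = 2.07 × 60 = 124.2 kips.
Try a within the flange: a = T/(0.85 f'_c b_f) = 124.2/(0.85 × 3.5 × 31) = 1.347 in.
Since a = 1.347 ≤ h_f = 5.1 in, the stress block lies entirely in the flange; analyse as a rectangular beam of width b_f.
M_n = T(d − a/2) = 124.2 × (18.7 − 0.6735) = 2238.9 kip·in.
M_n = 2238.9/12 = 186.58 kip·ft.

M_n ≈ 187 kip·ft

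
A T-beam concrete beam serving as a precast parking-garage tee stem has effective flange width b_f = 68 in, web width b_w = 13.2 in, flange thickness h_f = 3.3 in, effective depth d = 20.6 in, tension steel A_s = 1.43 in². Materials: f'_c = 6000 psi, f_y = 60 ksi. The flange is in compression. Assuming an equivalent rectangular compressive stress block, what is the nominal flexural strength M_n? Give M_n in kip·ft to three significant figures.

Tension: T = A_s f_y = 1.43 × 60 = 85.8 kips.
Try a within the flange: a = T/(0.85 f'_c b_f) = 85.8/(0.85 × 6 × 68) = 0.247 in.
Since a = 0.247 ≤ h_f = 3.3 in, the stress block lies entirely in the flange; analyse as a rectangular beam of width b_f.
M_n = T(d − a/2) = 85.8 × (20.6 − 0.1235) = 1756.9 kip·in.
M_n = 1756.9/12 = 146.41 kip·ft.

M_n ≈ 146 kip·ft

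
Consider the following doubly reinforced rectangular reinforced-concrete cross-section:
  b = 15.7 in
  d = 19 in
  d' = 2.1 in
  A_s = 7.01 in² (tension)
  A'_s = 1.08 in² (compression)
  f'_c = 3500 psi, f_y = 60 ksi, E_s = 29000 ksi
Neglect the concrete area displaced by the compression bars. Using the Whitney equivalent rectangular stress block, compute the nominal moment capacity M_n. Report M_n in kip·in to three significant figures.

M_n ≈ 6500 kip·in

Assume both steels yield.
a = (A_s − A'_s) f_y/(0.85 f'_c b) = (7.01 − 1.08) × 60/(0.85 × 3.5 × 15.7) = 7.618 in.
c = a/β₁ = 7.618/0.85 = 8.962 in; ε'_s = 0.003(c − d')/c = 0.0023 ≥ ε_y = 0.0021, so the compression steel yields.
M_n = (A_s − A'_s) f_y (d − a/2) + A'_s f_y (d − d') = 355.8 × (19 − 3.809) + 64.8 × (19 − 2.1) = 5405.0 + 1095.1 = 6500.1 kip·in.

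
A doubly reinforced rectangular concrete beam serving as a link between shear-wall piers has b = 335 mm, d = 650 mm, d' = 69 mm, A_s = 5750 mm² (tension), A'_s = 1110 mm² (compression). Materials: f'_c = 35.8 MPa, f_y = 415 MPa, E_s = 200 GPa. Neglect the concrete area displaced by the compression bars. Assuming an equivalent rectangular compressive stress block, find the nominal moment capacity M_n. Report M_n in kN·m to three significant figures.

M_n ≈ 1340 kN·m

Assume both tension and compression steel yield.
Net tension couple steel: A_s − A'_s = 4640 mm².
a = (A_s − A'_s) f_y / (0.85 f'_c b) = 1925600/(0.85 × 35.8 × 335) = 188.89 mm.
c = a/β₁ = 188.89/0.794 = 237.90 mm; ε'_s = 0.003(c − d')/c = 0.0021 ≥ f_y/E_s = 0.0021, so compression steel does yield.
M_n = (A_s − A'_s) f_y (d − a/2) + A'_s f_y (d − d') = [1925600 × (650 − 94.445) + 460650 × (650 − 69)] × 10⁻⁶ = 1069.78 + 267.64 = 1337.42 kN·m.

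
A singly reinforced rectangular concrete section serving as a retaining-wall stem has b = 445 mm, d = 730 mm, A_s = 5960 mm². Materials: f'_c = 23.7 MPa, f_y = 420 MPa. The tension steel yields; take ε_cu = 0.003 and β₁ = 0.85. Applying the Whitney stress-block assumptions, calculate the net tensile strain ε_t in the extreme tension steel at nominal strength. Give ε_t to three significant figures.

a = A_s f_y/(0.85 f'_c b) = 279.23 mm.
β₁ = 0.85, so c = a/β₁ = 279.23/0.85 = 328.51 mm.
From the linear strain diagram with ε_cu = 0.003: ε_t = 0.003 (d − c)/c = 0.003 × (730 − 328.51)/328.51 = 0.00367.
ε_t < 0.004 — the section is over-reinforced for flexure under ACI limits.

ε_t ≈ 0.00367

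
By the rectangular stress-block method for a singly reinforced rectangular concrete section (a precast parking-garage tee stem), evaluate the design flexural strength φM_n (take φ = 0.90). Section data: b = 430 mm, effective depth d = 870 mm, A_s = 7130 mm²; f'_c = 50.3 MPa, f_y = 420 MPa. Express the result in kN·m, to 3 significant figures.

φM_n ≈ 2130 kN·m

T = A_s f_y = 7130 × 420 = 2994600 N = 2994.6 kN.
From C = T: a = T/(0.85 f'_c b) = 2994600/(0.85 × 50.3 × 430) = 162.89 mm.
M_n = T(d − a/2) = 2994.6 kN × (870 − 81.445) mm = 2361.41 kN·m.
φM_n = 0.90 × 2361.41 = 2125.27 kN·m.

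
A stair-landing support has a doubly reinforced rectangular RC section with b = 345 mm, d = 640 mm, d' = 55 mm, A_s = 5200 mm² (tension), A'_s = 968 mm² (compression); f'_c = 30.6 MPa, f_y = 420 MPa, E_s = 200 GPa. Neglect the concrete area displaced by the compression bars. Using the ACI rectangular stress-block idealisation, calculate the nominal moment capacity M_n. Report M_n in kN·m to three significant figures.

M_n ≈ 1200 kN·m

Assume both tension and compression steel yield.
Net tension couple steel: A_s − A'_s = 4232 mm².
a = (A_s − A'_s) f_y / (0.85 f'_c b) = 1777440/(0.85 × 30.6 × 345) = 198.08 mm.
c = a/β₁ = 198.08/0.831 = 238.36 mm; ε'_s = 0.003(c − d')/c = 0.0023 ≥ f_y/E_s = 0.0021, so compression steel does yield.
M_n = (A_s − A'_s) f_y (d − a/2) + A'_s f_y (d − d') = [1777440 × (640 − 99.04) + 406560 × (640 − 55)] × 10⁻⁶ = 961.52 + 237.84 = 1199.36 kN·m.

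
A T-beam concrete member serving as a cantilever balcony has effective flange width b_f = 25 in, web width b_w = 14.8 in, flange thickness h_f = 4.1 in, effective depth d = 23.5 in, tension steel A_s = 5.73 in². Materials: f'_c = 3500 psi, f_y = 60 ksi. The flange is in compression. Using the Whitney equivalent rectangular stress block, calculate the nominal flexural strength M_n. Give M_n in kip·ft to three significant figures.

Tension: T = A_s f_y = 5.73 × 60 = 343.8 kips.
Try a within the flange: a = T/(0.85 f'_c b_f) = 343.8/(0.85 × 3.5 × 25) = 4.623 in.
a = 4.623 > h_f = 4.1 in: the block extends into the web. Split into flange-overhang and web parts.
C_f = 0.85 f'_c (b_f − b_w) h_f = 0.85 × 3.5 × (25 − 14.8) × 4.1 = 124.4 kips.
Remaining web compression depth: a_w = (T − C_f)/(0.85 f'_c b_w) = (343.8 − 124.4)/(0.85 × 3.5 × 14.8) = 4.983 in.
M_n = C_f(d − h_f/2) + (T − C_f)(d − a_w/2) = 124.4 × (23.5 − 2.05) + 219.4 × (23.5 − 2.4915) = 2668.4 + 4609.3 = 7277.7 kip·in.
M_n = 7277.7/12 = 606.48 kip·ft.

M_n ≈ 606 kip·ft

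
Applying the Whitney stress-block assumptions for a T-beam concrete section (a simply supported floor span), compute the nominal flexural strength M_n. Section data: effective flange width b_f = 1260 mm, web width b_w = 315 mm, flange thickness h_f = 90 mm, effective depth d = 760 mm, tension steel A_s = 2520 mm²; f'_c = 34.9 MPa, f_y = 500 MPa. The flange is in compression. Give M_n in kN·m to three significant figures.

Tension: T = A_s f_y = 2520 × 500 = 1260000 N.
Try a within the flange: a = T/(0.85 f'_c b_f) = 1260000/(0.85 × 34.9 × 1260) = 33.71 mm.
Since a = 33.71 ≤ h_f = 90 mm, the stress block lies entirely in the flange; analyse as a rectangular beam of width b_f.
M_n = T(d − a/2) = 1260000 × (760 − 16.855) = 936.36 × 10⁶ N·mm.
M_n = 936.36 kN·m.

M_n ≈ 936 kN·m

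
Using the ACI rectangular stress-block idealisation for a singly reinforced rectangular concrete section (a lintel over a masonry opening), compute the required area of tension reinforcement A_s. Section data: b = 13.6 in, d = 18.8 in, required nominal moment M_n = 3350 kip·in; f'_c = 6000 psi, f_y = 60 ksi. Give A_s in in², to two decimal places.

A_s ≈ 3.21 in²

From M_n = 0.85 f'_c a b (d − a/2):
a = d − √(d² − 2M_n/(0.85 f'_c b)) = 18.8 − √(18.8² − 2 × 3350/(0.85 × 6 × 13.6)) = 2.774 in.
A_s = 0.85 f'_c a b / f_y = 0.85 × 6 × 2.774 × 13.6 / 60 = 3.207 in².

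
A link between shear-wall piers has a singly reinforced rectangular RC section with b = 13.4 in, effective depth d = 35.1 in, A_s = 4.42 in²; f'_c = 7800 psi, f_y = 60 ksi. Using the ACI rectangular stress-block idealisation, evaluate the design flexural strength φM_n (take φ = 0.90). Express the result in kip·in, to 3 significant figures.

T = A_s f_y = 4.42 × 60 = 265.2 kips.
a = T/(0.85 f'_c b) = 265.2/(0.85 × 7.8 × 13.4) = 2.985 in.
M_n = T(d − a/2) = 265.2 × (35.1 − 1.4925) = 8912.7 kip·in.
φM_n = 0.90 × 8912.7 = 8021.4 kip·in.

φM_n ≈ 8020 kip·in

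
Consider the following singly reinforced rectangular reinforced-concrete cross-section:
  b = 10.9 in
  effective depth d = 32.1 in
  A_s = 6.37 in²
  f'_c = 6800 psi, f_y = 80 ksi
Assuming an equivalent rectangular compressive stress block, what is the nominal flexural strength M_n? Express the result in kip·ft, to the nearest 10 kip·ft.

T = A_s f_y = 6.37 × 80 = 509.6 kips.
a = T/(0.85 f'_c b) = 509.6/(0.85 × 6.8 × 10.9) = 8.089 in.
M_n = T(d − a/2) = 509.6 × (32.1 − 4.0445) = 14297.1 kip·in = 14297.1/12 = 1191.43 kip·ft.

M_n ≈ 1190 kip·ft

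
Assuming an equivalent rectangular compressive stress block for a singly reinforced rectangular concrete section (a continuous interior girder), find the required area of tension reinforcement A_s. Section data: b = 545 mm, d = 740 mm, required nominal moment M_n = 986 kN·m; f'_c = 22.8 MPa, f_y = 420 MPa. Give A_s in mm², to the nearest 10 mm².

With M_n = 0.85 f'_c a b (d − a/2), solve the quadratic for a:
a = d − √(d² − 2M_n/(0.85 f'_c b)) = 740 − √(740² − 2 × 986×10⁶/(0.85 × 22.8 × 545)) = 139.25 mm.
A_s = 0.85 f'_c a b / f_y = 0.85 × 22.8 × 139.25 × 545 / 420 = 3501.8 mm².

A_s ≈ 3500 mm²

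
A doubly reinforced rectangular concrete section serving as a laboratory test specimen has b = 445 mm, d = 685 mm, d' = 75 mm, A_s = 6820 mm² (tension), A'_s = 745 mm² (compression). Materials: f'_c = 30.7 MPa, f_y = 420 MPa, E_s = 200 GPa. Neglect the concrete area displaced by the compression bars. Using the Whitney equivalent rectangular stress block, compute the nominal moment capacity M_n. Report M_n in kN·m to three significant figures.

M_n ≈ 1660 kN·m

Assume both tension and compression steel yield.
Net tension couple steel: A_s − A'_s = 6075 mm².
a = (A_s − A'_s) f_y / (0.85 f'_c b) = 2551500/(0.85 × 30.7 × 445) = 219.72 mm.
c = a/β₁ = 219.72/0.831 = 264.40 mm; ε'_s = 0.003(c − d')/c = 0.0021 ≥ f_y/E_s = 0.0021, so compression steel does yield.
M_n = (A_s − A'_s) f_y (d − a/2) + A'_s f_y (d − d') = [2551500 × (685 − 109.86) + 312900 × (685 − 75)] × 10⁻⁶ = 1467.47 + 190.87 = 1658.34 kN·m.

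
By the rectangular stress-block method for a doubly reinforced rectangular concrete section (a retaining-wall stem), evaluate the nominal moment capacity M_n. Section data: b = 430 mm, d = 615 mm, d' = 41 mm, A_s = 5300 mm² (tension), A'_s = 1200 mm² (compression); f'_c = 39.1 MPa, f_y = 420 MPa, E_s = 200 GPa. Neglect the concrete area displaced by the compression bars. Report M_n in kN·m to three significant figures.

M_n ≈ 1240 kN·m

Assume both tension and compression steel yield.
Net tension couple steel: A_s − A'_s = 4100 mm².
a = (A_s − A'_s) f_y / (0.85 f'_c b) = 1722000/(0.85 × 39.1 × 430) = 120.49 mm.
c = a/β₁ = 120.49/0.771 = 156.28 mm; ε'_s = 0.003(c − d')/c = 0.0022 ≥ f_y/E_s = 0.0021, so compression steel does yield.
M_n = (A_s − A'_s) f_y (d − a/2) + A'_s f_y (d − d') = [1722000 × (615 − 60.245) + 504000 × (615 − 41)] × 10⁻⁶ = 955.29 + 289.30 = 1244.59 kN·m.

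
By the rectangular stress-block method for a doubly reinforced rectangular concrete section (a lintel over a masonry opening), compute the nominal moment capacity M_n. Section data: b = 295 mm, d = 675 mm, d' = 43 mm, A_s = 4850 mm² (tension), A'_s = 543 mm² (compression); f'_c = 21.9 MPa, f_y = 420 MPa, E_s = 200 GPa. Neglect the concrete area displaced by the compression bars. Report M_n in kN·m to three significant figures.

M_n ≈ 1070 kN·m

Assume both tension and compression steel yield.
Net tension couple steel: A_s − A'_s = 4307 mm².
a = (A_s − A'_s) f_y / (0.85 f'_c b) = 1808940/(0.85 × 21.9 × 295) = 329.41 mm.
c = a/β₁ = 329.41/0.85 = 387.54 mm; ε'_s = 0.003(c − d')/c = 0.0027 ≥ f_y/E_s = 0.0021, so compression steel does yield.
M_n = (A_s − A'_s) f_y (d − a/2) + A'_s f_y (d − d') = [1808940 × (675 − 164.705) + 228060 × (675 − 43)] × 10⁻⁶ = 923.09 + 144.13 = 1067.22 kN·m.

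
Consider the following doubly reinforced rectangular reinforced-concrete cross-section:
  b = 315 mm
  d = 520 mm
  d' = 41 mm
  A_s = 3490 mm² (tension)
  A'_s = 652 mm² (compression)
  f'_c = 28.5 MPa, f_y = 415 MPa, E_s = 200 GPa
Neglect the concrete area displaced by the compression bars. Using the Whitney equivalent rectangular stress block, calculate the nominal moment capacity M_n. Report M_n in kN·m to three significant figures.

M_n ≈ 651 kN·m

Assume both tension and compression steel yield.
Net tension couple steel: A_s − A'_s = 2838 mm².
a = (A_s − A'_s) f_y / (0.85 f'_c b) = 1177770/(0.85 × 28.5 × 315) = 154.34 mm.
c = a/β₁ = 154.34/0.846 = 182.43 mm; ε'_s = 0.003(c − d')/c = 0.0023 ≥ f_y/E_s = 0.0021, so compression steel does yield.
M_n = (A_s − A'_s) f_y (d − a/2) + A'_s f_y (d − d') = [1177770 × (520 − 77.17) + 270580 × (520 − 41)] × 10⁻⁶ = 521.55 + 129.61 = 651.16 kN·m.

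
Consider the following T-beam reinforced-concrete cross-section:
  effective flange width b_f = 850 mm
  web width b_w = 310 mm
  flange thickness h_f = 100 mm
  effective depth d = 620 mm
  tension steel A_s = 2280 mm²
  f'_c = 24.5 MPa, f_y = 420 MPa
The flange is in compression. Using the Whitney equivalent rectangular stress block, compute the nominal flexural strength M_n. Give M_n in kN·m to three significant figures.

M_n ≈ 568 kN·m

Tension: T = A_s f_y = 2280 × 420 = 957600 N.
Try a within the flange: a = T/(0.85 f'_c b_f) = 957600/(0.85 × 24.5 × 850) = 54.10 mm.
Since a = 54.10 ≤ h_f = 100 mm, the stress block lies entirely in the flange; analyse as a rectangular beam of width b_f.
M_n = T(d − a/2) = 957600 × (620 − 27.05) = 567.81 × 10⁶ N·mm.
M_n = 567.81 kN·m.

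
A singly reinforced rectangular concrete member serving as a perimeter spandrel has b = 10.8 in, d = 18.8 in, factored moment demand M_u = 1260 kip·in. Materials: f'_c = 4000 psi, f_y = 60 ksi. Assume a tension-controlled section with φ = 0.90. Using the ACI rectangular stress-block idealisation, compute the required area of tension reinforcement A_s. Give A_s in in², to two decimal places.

A_s ≈ 1.32 in²

M_n = M_u/φ = 1260/0.90 = 1400 kip·in.
From M_n = 0.85 f'_c a b (d − a/2):
a = d − √(d² − 2M_n/(0.85 f'_c b)) = 18.8 − √(18.8² − 2 × 1400/(0.85 × 4 × 10.8)) = 2.151 in.
A_s = 0.85 f'_c a b / f_y = 0.85 × 4 × 2.151 × 10.8 / 60 = 1.316 in².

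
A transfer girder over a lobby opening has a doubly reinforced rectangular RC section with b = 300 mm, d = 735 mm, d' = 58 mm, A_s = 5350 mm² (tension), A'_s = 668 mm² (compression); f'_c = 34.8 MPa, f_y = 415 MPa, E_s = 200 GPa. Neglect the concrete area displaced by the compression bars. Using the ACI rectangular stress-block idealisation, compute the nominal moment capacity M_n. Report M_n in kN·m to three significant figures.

Assume both tension and compression steel yield.
Net tension couple steel: A_s − A'_s = 4682 mm².
a = (A_s − A'_s) f_y / (0.85 f'_c b) = 1943030/(0.85 × 34.8 × 300) = 218.96 mm.
c = a/β₁ = 218.96/0.801 = 273.36 mm; ε'_s = 0.003(c − d')/c = 0.0024 ≥ f_y/E_s = 0.0021, so compression steel does yield.
M_n = (A_s − A'_s) f_y (d − a/2) + A'_s f_y (d − d') = [1943030 × (735 − 109.48) + 277220 × (735 − 58)] × 10⁻⁶ = 1215.40 + 187.68 = 1403.08 kN·m.

M_n ≈ 1400 kN·m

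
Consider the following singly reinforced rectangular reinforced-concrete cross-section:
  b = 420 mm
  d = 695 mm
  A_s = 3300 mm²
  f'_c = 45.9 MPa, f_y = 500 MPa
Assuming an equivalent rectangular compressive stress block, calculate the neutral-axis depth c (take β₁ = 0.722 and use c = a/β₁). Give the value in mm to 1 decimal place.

T = A_s f_y = 3300 × 500 = 1650000 N = 1650 kN.
Setting C = 0.85 f'_c a b equal to T: a = 1650000/(0.85 × 45.9 × 420) = 100.694 mm.
With β₁ = 0.722, c = a/β₁ = 100.694/0.722 = 139.5 mm.

c ≈ 139.5 mm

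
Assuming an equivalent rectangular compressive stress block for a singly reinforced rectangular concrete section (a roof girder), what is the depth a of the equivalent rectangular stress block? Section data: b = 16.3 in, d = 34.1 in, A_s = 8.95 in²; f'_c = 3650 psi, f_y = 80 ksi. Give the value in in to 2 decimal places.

a ≈ 14.16 in

T = A_s f_y = 8.95 × 80 = 716 kips.
a = T/(0.85 f'_c b) = 716/(0.85 × 3.65 × 16.3) = 14.16 in.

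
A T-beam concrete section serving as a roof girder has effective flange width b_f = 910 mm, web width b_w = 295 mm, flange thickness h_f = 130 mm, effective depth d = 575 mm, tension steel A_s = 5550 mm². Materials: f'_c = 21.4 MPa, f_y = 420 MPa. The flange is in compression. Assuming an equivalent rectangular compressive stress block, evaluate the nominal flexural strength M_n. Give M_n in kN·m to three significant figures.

Tension: T = A_s f_y = 5550 × 420 = 2331000 N.
Try a within the flange: a = T/(0.85 f'_c b_f) = 2331000/(0.85 × 21.4 × 910) = 140.82 mm.
a = 140.82 > h_f = 130 mm: the block extends into the web. Split into flange-overhang and web parts.
C_f = 0.85 f'_c (b_f − b_w) h_f = 0.85 × 21.4 × (910 − 295) × 130 = 1454291 N.
Remaining web compression depth: a_w = (T − C_f)/(0.85 f'_c b_w) = (2331000 − 1454291)/(0.85 × 21.4 × 295) = 163.38 mm.
M_n = C_f(d − h_f/2) + (T − C_f)(d − a_w/2) = 1454291 × (575 − 65) + 876709 × (575 − 81.69) = 741.69 + 432.49 = 1174.18 × 10⁶ N·mm.
M_n = 1174.18 kN·m.

M_n ≈ 1170 kN·m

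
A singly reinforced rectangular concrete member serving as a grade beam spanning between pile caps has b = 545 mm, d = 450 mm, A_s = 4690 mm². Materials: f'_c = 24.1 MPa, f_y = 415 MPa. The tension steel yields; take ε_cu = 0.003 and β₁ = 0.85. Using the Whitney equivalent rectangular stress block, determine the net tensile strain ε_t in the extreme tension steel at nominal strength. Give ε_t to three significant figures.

ε_t ≈ 0.00358

a = A_s f_y/(0.85 f'_c b) = 174.34 mm.
β₁ = 0.85, so c = a/β₁ = 174.34/0.85 = 205.11 mm.
From the linear strain diagram with ε_cu = 0.003: ε_t = 0.003 (d − c)/c = 0.003 × (450 − 205.11)/205.11 = 0.00358.
ε_t < 0.004 — the section is over-reinforced for flexure under ACI limits.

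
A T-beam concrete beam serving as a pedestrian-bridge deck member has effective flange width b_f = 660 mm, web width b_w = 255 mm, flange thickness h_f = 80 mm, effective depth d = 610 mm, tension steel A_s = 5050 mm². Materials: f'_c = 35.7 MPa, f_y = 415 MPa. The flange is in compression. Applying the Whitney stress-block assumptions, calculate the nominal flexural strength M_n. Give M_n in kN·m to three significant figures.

M_n ≈ 1160 kN·m

Tension: T = A_s f_y = 5050 × 415 = 2095750 N.
Try a within the flange: a = T/(0.85 f'_c b_f) = 2095750/(0.85 × 35.7 × 660) = 104.64 mm.
a = 104.64 > h_f = 80 mm: the block extends into the web. Split into flange-overhang and web parts.
C_f = 0.85 f'_c (b_f − b_w) h_f = 0.85 × 35.7 × (660 − 255) × 80 = 983178 N.
Remaining web compression depth: a_w = (T − C_f)/(0.85 f'_c b_w) = (2095750 − 983178)/(0.85 × 35.7 × 255) = 143.78 mm.
M_n = C_f(d − h_f/2) + (T − C_f)(d − a_w/2) = 983178 × (610 − 40) + 1112572 × (610 − 71.89) = 560.41 + 598.69 = 1159.10 × 10⁶ N·mm.
M_n = 1159.10 kN·m.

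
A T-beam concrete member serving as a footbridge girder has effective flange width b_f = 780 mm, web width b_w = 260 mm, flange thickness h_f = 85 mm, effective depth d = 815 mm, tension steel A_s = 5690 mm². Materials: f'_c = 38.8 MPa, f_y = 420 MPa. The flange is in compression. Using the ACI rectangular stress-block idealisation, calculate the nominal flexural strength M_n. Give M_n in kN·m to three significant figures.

M_n ≈ 1840 kN·m

Tension: T = A_s f_y = 5690 × 420 = 2389800 N.
Try a within the flange: a = T/(0.85 f'_c b_f) = 2389800/(0.85 × 38.8 × 780) = 92.90 mm.
a = 92.90 > h_f = 85 mm: the block extends into the web. Split into flange-overhang and web parts.
C_f = 0.85 f'_c (b_f − b_w) h_f = 0.85 × 38.8 × (780 − 260) × 85 = 1457716 N.
Remaining web compression depth: a_w = (T − C_f)/(0.85 f'_c b_w) = (2389800 − 1457716)/(0.85 × 38.8 × 260) = 108.70 mm.
M_n = C_f(d − h_f/2) + (T − C_f)(d − a_w/2) = 1457716 × (815 − 42.5) + 932084 × (815 − 54.35) = 1126.09 + 708.99 = 1835.08 × 10⁶ N·mm.
M_n = 1835.08 kN·m.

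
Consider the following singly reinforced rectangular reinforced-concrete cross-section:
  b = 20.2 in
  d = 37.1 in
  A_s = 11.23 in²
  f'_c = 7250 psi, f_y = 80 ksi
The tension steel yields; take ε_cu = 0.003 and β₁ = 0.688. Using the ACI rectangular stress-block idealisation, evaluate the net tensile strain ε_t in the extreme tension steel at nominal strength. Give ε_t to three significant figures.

ε_t ≈ 0.00761

a = A_s f_y/(0.85 f'_c b) = 7.217 in.
β₁ = 0.688, so c = a/β₁ = 7.217/0.688 = 10.490 in.
From the linear strain diagram with ε_cu = 0.003: ε_t = 0.003 (d − c)/c = 0.003 × (37.1 − 10.490)/10.490 = 0.00761.
Since ε_t ≥ 0.005, the section is tension-controlled.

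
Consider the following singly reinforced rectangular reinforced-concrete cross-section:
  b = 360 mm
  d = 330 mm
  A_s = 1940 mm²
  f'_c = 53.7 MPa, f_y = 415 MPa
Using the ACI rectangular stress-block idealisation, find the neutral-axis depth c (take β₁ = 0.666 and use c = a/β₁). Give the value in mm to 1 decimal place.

c ≈ 73.6 mm

T = A_s f_y = 1940 × 415 = 805100 N = 805.1 kN.
Setting C = 0.85 f'_c a b equal to T: a = 805100/(0.85 × 53.7 × 360) = 48.995 mm.
With β₁ = 0.666, c = a/β₁ = 48.995/0.666 = 73.6 mm.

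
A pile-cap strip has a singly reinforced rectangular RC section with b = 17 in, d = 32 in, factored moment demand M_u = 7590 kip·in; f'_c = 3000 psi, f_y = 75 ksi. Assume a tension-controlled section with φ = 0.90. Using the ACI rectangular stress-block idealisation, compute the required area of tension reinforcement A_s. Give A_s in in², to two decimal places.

A_s ≈ 3.93 in²

M_n = M_u/φ = 7590/0.90 = 8433.33 kip·in.
From M_n = 0.85 f'_c a b (d − a/2):
a = d − √(d² − 2M_n/(0.85 f'_c b)) = 32 − √(32² − 2 × 8433.33/(0.85 × 3 × 17)) = 6.802 in.
A_s = 0.85 f'_c a b / f_y = 0.85 × 3 × 6.802 × 17 / 75 = 3.932 in².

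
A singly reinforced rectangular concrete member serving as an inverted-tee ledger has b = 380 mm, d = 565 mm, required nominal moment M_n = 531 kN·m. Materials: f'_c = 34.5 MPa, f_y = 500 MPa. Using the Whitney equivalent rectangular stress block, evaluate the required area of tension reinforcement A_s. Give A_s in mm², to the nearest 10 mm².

With M_n = 0.85 f'_c a b (d − a/2), solve the quadratic for a:
a = d − √(d² − 2M_n/(0.85 f'_c b)) = 565 − √(565² − 2 × 531×10⁶/(0.85 × 34.5 × 380)) = 91.80 mm.
A_s = 0.85 f'_c a b / f_y = 0.85 × 34.5 × 91.80 × 380 / 500 = 2045.9 mm².

A_s ≈ 2050 mm²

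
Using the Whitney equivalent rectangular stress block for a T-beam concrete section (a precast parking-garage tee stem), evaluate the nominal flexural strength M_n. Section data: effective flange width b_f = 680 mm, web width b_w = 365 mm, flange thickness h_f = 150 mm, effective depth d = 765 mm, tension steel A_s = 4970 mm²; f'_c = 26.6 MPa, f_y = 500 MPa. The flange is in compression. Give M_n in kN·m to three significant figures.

Tension: T = A_s f_y = 4970 × 500 = 2485000 N.
Try a within the flange: a = T/(0.85 f'_c b_f) = 2485000/(0.85 × 26.6 × 680) = 161.63 mm.
a = 161.63 > h_f = 150 mm: the block extends into the web. Split into flange-overhang and web parts.
C_f = 0.85 f'_c (b_f − b_w) h_f = 0.85 × 26.6 × (680 − 365) × 150 = 1068323 N.
Remaining web compression depth: a_w = (T − C_f)/(0.85 f'_c b_w) = (2485000 − 1068323)/(0.85 × 26.6 × 365) = 171.66 mm.
M_n = C_f(d − h_f/2) + (T − C_f)(d − a_w/2) = 1068323 × (765 − 75) + 1416677 × (765 − 85.83) = 737.14 + 962.16 = 1699.30 × 10⁶ N·mm.
M_n = 1699.30 kN·m.

M_n ≈ 1700 kN·m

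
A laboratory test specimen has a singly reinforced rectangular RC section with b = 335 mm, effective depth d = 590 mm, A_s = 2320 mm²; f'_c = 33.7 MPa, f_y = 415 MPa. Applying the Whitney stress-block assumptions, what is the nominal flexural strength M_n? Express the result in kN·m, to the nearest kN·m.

T = A_s f_y = 2320 × 415 = 962800 N = 962.8 kN.
From C = T: a = T/(0.85 f'_c b) = 962800/(0.85 × 33.7 × 335) = 100.33 mm.
M_n = T(d − a/2) = 962.8 kN × (590 − 50.165) mm = 519.75 kN·m.

M_n ≈ 520 kN·m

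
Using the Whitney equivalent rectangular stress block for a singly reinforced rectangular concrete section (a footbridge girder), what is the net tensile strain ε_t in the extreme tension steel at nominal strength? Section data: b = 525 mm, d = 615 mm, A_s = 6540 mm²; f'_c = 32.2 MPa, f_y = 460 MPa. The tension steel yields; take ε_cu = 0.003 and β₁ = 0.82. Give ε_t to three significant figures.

ε_t ≈ 0.00423

a = A_s f_y/(0.85 f'_c b) = 209.36 mm.
β₁ = 0.82, so c = a/β₁ = 209.36/0.82 = 255.32 mm.
From the linear strain diagram with ε_cu = 0.003: ε_t = 0.003 (d − c)/c = 0.003 × (615 − 255.32)/255.32 = 0.00423.
ε_t is between 0.004 and 0.005 — transition zone.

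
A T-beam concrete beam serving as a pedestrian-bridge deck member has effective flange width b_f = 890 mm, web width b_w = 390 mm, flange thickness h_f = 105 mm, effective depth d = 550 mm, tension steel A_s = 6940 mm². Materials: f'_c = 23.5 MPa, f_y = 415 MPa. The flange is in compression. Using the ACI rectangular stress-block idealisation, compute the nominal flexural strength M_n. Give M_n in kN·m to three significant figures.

Tension: T = A_s f_y = 6940 × 415 = 2880100 N.
Try a within the flange: a = T/(0.85 f'_c b_f) = 2880100/(0.85 × 23.5 × 890) = 162.01 mm.
a = 162.01 > h_f = 105 mm: the block extends into the web. Split into flange-overhang and web parts.
C_f = 0.85 f'_c (b_f − b_w) h_f = 0.85 × 23.5 × (890 − 390) × 105 = 1048688 N.
Remaining web compression depth: a_w = (T − C_f)/(0.85 f'_c b_w) = (2880100 − 1048688)/(0.85 × 23.5 × 390) = 235.09 mm.
M_n = C_f(d − h_f/2) + (T − C_f)(d − a_w/2) = 1048688 × (550 − 52.5) + 1831412 × (550 − 117.545) = 521.72 + 792.00 = 1313.72 × 10⁶ N·mm.
M_n = 1313.72 kN·m.

M_n ≈ 1310 kN·m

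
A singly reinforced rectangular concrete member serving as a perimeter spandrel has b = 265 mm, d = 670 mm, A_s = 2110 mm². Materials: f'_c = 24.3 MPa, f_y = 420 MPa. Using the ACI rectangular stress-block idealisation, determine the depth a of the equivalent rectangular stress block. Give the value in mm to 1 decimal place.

a ≈ 161.9 mm

T = A_s f_y = 2110 × 420 = 886200 N = 886.2 kN.
Setting C = 0.85 f'_c a b equal to T: a = 886200/(0.85 × 24.3 × 265) = 161.9 mm.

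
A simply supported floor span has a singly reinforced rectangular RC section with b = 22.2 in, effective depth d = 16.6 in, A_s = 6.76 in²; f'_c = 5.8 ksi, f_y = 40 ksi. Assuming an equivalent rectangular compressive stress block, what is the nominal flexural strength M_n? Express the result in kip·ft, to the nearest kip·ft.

T = A_s f_y = 6.76 × 40 = 270.4 kips.
a = T/(0.85 f'_c b) = 270.4/(0.85 × 5.8 × 22.2) = 2.471 in.
M_n = T(d − a/2) = 270.4 × (16.6 − 1.2355) = 4154.6 kip·in = 4154.6/12 = 346.22 kip·ft.

M_n ≈ 346 kip·ft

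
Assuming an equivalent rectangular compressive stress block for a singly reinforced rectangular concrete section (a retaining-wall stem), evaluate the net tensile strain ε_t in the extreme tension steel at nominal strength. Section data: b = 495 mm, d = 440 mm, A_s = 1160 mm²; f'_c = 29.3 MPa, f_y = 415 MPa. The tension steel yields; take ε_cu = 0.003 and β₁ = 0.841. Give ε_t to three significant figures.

a = A_s f_y/(0.85 f'_c b) = 39.05 mm.
β₁ = 0.841, so c = a/β₁ = 39.05/0.841 = 46.43 mm.
From the linear strain diagram with ε_cu = 0.003: ε_t = 0.003 (d − c)/c = 0.003 × (440 − 46.43)/46.43 = 0.0254.
Since ε_t ≥ 0.005, the section is tension-controlled.

ε_t ≈ 0.0254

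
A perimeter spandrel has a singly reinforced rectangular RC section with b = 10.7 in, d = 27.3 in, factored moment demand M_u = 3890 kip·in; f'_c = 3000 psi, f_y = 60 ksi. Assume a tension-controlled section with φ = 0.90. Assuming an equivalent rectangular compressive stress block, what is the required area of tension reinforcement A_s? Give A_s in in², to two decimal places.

M_n = M_u/φ = 3890/0.90 = 4322.22 kip·in.
From M_n = 0.85 f'_c a b (d − a/2):
a = d − √(d² − 2M_n/(0.85 f'_c b)) = 27.3 − √(27.3² − 2 × 4322.22/(0.85 × 3 × 10.7)) = 6.600 in.
A_s = 0.85 f'_c a b / f_y = 0.85 × 3 × 6.600 × 10.7 / 60 = 3.001 in².

A_s ≈ 3.00 in²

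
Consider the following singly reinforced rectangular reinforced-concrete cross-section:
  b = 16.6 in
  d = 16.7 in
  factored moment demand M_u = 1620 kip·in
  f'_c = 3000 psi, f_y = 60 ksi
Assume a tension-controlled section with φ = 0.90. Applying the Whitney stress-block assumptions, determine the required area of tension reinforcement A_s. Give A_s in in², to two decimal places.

M_n = M_u/φ = 1620/0.90 = 1800 kip·in.
From M_n = 0.85 f'_c a b (d − a/2):
a = d − √(d² − 2M_n/(0.85 f'_c b)) = 16.7 − √(16.7² − 2 × 1800/(0.85 × 3 × 16.6)) = 2.777 in.
A_s = 0.85 f'_c a b / f_y = 0.85 × 3 × 2.777 × 16.6 / 60 = 1.959 in².

A_s ≈ 1.96 in²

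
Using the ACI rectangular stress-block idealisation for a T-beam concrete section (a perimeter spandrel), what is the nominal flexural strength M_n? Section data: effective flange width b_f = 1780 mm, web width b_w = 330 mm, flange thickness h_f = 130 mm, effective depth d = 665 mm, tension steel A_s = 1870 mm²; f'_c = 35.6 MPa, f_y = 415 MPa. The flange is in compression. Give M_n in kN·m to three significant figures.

Tension: T = A_s f_y = 1870 × 415 = 776050 N.
Try a within the flange: a = T/(0.85 f'_c b_f) = 776050/(0.85 × 35.6 × 1780) = 14.41 mm.
Since a = 14.41 ≤ h_f = 130 mm, the stress block lies entirely in the flange; analyse as a rectangular beam of width b_f.
M_n = T(d − a/2) = 776050 × (665 − 7.205) = 510.48 × 10⁶ N·mm.
M_n = 510.48 kN·m.

M_n ≈ 510 kN·m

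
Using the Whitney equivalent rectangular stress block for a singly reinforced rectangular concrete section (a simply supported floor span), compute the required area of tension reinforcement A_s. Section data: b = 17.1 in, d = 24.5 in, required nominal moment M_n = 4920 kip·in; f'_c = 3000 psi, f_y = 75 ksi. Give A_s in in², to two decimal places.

From M_n = 0.85 f'_c a b (d − a/2):
a = d − √(d² − 2M_n/(0.85 f'_c b)) = 24.5 − √(24.5² − 2 × 4920/(0.85 × 3 × 17.1)) = 5.146 in.
A_s = 0.85 f'_c a b / f_y = 0.85 × 3 × 5.146 × 17.1 / 75 = 2.992 in².

A_s ≈ 2.99 in²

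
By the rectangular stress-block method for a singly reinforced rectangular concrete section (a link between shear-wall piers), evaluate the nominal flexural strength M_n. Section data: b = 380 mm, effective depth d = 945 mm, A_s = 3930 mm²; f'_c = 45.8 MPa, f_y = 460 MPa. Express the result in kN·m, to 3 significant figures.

M_n ≈ 1600 kN·m

T = A_s f_y = 3930 × 460 = 1807800 N = 1807.8 kN.
From C = T: a = T/(0.85 f'_c b) = 1807800/(0.85 × 45.8 × 380) = 122.20 mm.
M_n = T(d − a/2) = 1807.8 kN × (945 − 61.1) mm = 1597.91 kN·m.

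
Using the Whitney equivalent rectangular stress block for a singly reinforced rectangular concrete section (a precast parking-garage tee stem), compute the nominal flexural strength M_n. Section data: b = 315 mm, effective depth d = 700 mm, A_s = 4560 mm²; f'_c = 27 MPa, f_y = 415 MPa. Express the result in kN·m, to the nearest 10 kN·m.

M_n ≈ 1080 kN·m

T = A_s f_y = 4560 × 415 = 1892400 N = 1892.4 kN.
From C = T: a = T/(0.85 f'_c b) = 1892400/(0.85 × 27 × 315) = 261.77 mm.
M_n = T(d − a/2) = 1892.4 kN × (700 − 130.885) mm = 1076.99 kN·m.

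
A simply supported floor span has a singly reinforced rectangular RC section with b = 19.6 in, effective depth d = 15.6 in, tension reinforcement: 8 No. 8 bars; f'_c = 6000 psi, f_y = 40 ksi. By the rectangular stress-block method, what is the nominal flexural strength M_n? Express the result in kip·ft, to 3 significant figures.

M_n ≈ 302 kip·ft

A_s = 8 × 0.79 = 6.32 in².
T = A_s f_y = 6.32 × 40 = 252.8 kips.
a = T/(0.85 f'_c b) = 252.8/(0.85 × 6 × 19.6) = 2.529 in.
M_n = T(d − a/2) = 252.8 × (15.6 − 1.2645) = 3624.0 kip·in = 3624.0/12 = 302.00 kip·ft.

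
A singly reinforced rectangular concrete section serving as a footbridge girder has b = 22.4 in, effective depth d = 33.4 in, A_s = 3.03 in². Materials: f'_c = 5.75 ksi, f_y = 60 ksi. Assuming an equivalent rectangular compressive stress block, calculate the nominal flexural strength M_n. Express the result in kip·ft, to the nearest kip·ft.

T = A_s f_y = 3.03 × 60 = 181.8 kips.
a = T/(0.85 f'_c b) = 181.8/(0.85 × 5.75 × 22.4) = 1.661 in.
M_n = T(d − a/2) = 181.8 × (33.4 − 0.8305) = 5921.1 kip·in = 5921.1/12 = 493.43 kip·ft.

M_n ≈ 493 kip·ft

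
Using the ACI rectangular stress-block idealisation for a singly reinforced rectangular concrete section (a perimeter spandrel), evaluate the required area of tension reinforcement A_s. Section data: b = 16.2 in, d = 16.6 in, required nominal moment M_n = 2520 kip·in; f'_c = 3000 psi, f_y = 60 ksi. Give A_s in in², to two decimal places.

A_s ≈ 2.90 in²

From M_n = 0.85 f'_c a b (d − a/2):
a = d − √(d² − 2M_n/(0.85 f'_c b)) = 16.6 − √(16.6² − 2 × 2520/(0.85 × 3 × 16.2)) = 4.208 in.
A_s = 0.85 f'_c a b / f_y = 0.85 × 3 × 4.208 × 16.2 / 60 = 2.897 in².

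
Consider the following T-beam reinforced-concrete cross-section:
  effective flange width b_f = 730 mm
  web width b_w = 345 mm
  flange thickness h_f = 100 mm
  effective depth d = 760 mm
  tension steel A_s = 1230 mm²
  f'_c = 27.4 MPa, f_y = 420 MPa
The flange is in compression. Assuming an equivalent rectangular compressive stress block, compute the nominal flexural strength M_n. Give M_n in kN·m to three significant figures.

M_n ≈ 385 kN·m

Tension: T = A_s f_y = 1230 × 420 = 516600 N.
Try a within the flange: a = T/(0.85 f'_c b_f) = 516600/(0.85 × 27.4 × 730) = 30.39 mm.
Since a = 30.39 ≤ h_f = 100 mm, the stress block lies entirely in the flange; analyse as a rectangular beam of width b_f.
M_n = T(d − a/2) = 516600 × (760 − 15.195) = 384.77 × 10⁶ N·mm.
M_n = 384.77 kN·m.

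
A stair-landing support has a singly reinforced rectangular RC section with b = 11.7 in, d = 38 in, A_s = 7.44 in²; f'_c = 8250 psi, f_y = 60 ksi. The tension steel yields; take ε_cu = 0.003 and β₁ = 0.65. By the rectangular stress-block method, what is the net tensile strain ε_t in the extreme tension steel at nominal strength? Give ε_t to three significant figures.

ε_t ≈ 0.0106

a = A_s f_y/(0.85 f'_c b) = 5.441 in.
β₁ = 0.65, so c = a/β₁ = 5.441/0.65 = 8.371 in.
From the linear strain diagram with ε_cu = 0.003: ε_t = 0.003 (d − c)/c = 0.003 × (38 − 8.371)/8.371 = 0.0106.
Since ε_t ≥ 0.005, the section is tension-controlled.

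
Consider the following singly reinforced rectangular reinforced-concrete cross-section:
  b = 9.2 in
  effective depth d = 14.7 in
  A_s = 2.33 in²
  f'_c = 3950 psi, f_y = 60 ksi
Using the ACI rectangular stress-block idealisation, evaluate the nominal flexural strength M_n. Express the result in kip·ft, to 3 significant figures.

T = A_s f_y = 2.33 × 60 = 139.8 kips.
a = T/(0.85 f'_c b) = 139.8/(0.85 × 3.95 × 9.2) = 4.526 in.
M_n = T(d − a/2) = 139.8 × (14.7 − 2.263) = 1738.7 kip·in = 1738.7/12 = 144.89 kip·ft.

M_n ≈ 145 kip·ft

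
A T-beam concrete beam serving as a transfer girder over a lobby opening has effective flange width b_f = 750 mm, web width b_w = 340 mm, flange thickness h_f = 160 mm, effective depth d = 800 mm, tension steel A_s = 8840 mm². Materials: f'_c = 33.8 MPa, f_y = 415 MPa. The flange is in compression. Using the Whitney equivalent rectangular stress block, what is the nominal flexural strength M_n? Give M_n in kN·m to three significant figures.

M_n ≈ 2620 kN·m

Tension: T = A_s f_y = 8840 × 415 = 3668600 N.
Try a within the flange: a = T/(0.85 f'_c b_f) = 3668600/(0.85 × 33.8 × 750) = 170.26 mm.
a = 170.26 > h_f = 160 mm: the block extends into the web. Split into flange-overhang and web parts.
C_f = 0.85 f'_c (b_f − b_w) h_f = 0.85 × 33.8 × (750 − 340) × 160 = 1884688 N.
Remaining web compression depth: a_w = (T − C_f)/(0.85 f'_c b_w) = (3668600 − 1884688)/(0.85 × 33.8 × 340) = 182.62 mm.
M_n = C_f(d − h_f/2) + (T − C_f)(d − a_w/2) = 1884688 × (800 − 80) + 1783912 × (800 − 91.31) = 1356.98 + 1264.24 = 2621.22 × 10⁶ N·mm.
M_n = 2621.22 kN·m.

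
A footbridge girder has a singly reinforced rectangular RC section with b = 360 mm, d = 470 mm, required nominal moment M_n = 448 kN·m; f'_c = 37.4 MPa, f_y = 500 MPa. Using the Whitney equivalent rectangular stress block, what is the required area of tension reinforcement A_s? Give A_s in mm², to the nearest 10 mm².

With M_n = 0.85 f'_c a b (d − a/2), solve the quadratic for a:
a = d − √(d² − 2M_n/(0.85 f'_c b)) = 470 − √(470² − 2 × 448×10⁶/(0.85 × 37.4 × 360)) = 92.36 mm.
A_s = 0.85 f'_c a b / f_y = 0.85 × 37.4 × 92.36 × 360 / 500 = 2114.0 mm².

A_s ≈ 2110 mm²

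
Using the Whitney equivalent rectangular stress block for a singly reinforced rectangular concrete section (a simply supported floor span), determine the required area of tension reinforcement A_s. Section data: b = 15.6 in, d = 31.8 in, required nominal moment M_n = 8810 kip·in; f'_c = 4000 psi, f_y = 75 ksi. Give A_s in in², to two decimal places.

A_s ≈ 4.06 in²

From M_n = 0.85 f'_c a b (d − a/2):
a = d − √(d² − 2M_n/(0.85 f'_c b)) = 31.8 − √(31.8² − 2 × 8810/(0.85 × 4 × 15.6)) = 5.742 in.
A_s = 0.85 f'_c a b / f_y = 0.85 × 4 × 5.742 × 15.6 / 75 = 4.061 in².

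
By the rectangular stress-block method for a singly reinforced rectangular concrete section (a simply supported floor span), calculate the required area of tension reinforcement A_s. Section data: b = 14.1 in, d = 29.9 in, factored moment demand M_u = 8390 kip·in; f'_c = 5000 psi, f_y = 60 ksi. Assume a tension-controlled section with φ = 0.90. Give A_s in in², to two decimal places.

A_s ≈ 5.75 in²

M_n = M_u/φ = 8390/0.90 = 9322.22 kip·in.
From M_n = 0.85 f'_c a b (d − a/2):
a = d − √(d² − 2M_n/(0.85 f'_c b)) = 29.9 − √(29.9² − 2 × 9322.22/(0.85 × 5 × 14.1)) = 5.757 in.
A_s = 0.85 f'_c a b / f_y = 0.85 × 5 × 5.757 × 14.1 / 60 = 5.750 in².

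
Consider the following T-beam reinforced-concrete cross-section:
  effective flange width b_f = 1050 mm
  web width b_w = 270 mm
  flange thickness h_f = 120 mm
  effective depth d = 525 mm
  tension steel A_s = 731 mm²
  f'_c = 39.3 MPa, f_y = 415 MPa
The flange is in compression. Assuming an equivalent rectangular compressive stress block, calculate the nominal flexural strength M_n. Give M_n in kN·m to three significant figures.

Tension: T = A_s f_y = 731 × 415 = 303365 N.
Try a within the flange: a = T/(0.85 f'_c b_f) = 303365/(0.85 × 39.3 × 1050) = 8.65 mm.
Since a = 8.65 ≤ h_f = 120 mm, the stress block lies entirely in the flange; analyse as a rectangular beam of width b_f.
M_n = T(d − a/2) = 303365 × (525 − 4.325) = 157.95 × 10⁶ N·mm.
M_n = 157.95 kN·m.

M_n ≈ 158 kN·m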